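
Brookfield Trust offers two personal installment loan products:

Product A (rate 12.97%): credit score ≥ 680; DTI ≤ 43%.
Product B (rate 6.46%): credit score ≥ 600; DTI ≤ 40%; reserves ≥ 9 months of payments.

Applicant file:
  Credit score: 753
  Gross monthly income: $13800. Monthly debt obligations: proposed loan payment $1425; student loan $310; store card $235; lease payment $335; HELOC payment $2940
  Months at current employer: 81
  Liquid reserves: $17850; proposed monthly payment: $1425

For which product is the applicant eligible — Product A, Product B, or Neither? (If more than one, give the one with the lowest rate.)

Total debts = (1,425 + 310 + 235 + 335 + 2,940) = 5,245; DTI = 5,245/13,800 = 38%.
Reserves = 17,850/1,425 = 12.5 months.
Product A: score 753 ≥ 680; DTI 38% ≤ 43% → qualifies.
Product B: score 753 ≥ 600; DTI 38% ≤ 40%; reserves 12.5 ≥ 9 mo → qualifies.
Qualifying: Product A, Product B. Lowest rate is 6.46% → Product B.

Product B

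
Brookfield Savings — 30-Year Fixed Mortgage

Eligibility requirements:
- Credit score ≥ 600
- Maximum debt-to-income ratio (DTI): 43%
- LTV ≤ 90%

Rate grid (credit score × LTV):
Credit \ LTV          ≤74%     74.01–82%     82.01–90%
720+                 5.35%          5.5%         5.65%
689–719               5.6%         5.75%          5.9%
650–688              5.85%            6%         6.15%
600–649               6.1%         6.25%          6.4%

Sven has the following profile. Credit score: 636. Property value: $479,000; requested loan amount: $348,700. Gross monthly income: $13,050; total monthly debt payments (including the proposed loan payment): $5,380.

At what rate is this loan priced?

Credit score 636 ≥ 600; DTI = 5,380/13,050 = 41.2% ≤ 43%
LTV: 348,700 ÷ 479,000 = 72.8%, within 90% cap
Score 636 is in the 600–649 band; LTV 72.8% is in the ≤74% band → 6.1%.

6.1%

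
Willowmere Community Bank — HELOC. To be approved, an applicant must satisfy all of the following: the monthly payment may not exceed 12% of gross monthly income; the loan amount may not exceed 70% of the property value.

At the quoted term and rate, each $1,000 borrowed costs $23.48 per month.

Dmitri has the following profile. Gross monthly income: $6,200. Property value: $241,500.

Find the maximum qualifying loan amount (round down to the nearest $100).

$31,600

Payment cap: 12% × $6,200 = $744/month.
At $23.48 per $1,000, that supports 744/23.48 × 1,000 ≈ $31,686 → $31,600.
LTV cap: 70% × $241,500 = $169,050 → $169,000.
Binding constraint: payment-to-income.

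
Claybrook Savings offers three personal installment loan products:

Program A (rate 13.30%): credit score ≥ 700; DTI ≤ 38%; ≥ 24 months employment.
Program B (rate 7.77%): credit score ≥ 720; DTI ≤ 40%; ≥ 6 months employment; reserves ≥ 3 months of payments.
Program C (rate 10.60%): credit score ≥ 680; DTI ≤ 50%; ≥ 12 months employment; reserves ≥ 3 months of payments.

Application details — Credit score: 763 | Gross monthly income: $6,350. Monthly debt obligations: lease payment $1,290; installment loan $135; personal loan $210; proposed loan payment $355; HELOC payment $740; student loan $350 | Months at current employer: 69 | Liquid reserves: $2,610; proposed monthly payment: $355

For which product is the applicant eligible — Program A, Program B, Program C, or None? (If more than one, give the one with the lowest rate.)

Program C

Total debts = (1,290 + 135 + 210 + 355 + 740 + 350) = 3,080; DTI = 3,080/6,350 = 48.5%.
Reserves = 2,610/355 = 7.4 months.
Program A: score 763 ≥ 700; DTI 48.5% > 38%; employment 69 ≥ 24 mo → does not qualify.
Program B: score 763 ≥ 720; DTI 48.5% > 40%; employment 69 ≥ 6 mo; reserves 7.4 ≥ 3 mo → does not qualify.
Program C: score 763 ≥ 680; DTI 48.5% ≤ 50%; employment 69 ≥ 12 mo; reserves 7.4 ≥ 3 mo → qualifies.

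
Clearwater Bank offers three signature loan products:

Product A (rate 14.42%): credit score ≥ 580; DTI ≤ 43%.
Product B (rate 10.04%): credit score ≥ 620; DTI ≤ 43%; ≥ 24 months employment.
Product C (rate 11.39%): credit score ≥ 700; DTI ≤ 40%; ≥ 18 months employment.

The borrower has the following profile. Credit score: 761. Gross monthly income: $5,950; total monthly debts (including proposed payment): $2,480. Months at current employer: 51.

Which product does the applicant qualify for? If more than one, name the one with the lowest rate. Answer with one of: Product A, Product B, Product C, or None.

DTI = 2,480/5,950 = 41.7%.
Product A: score 761 ≥ 580; DTI 41.7% ≤ 43% → qualifies.
Product B: score 761 ≥ 620; DTI 41.7% ≤ 43%; employment 51 ≥ 24 mo → qualifies.
Product C: score 761 ≥ 700; DTI 41.7% > 40%; employment 51 ≥ 18 mo → does not qualify.
Qualifying: Product A, Product B. Lowest rate is 10.04% → Product B.

Product B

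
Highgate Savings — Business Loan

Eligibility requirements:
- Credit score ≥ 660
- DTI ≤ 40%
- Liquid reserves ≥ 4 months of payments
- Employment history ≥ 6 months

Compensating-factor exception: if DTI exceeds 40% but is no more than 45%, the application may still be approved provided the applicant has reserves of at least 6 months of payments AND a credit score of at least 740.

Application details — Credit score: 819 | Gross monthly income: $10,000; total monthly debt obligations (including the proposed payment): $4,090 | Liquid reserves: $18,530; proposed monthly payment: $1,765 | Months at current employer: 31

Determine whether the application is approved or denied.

Credit score 819 ≥ 660 (meets base)
DTI: 4,090 ÷ 10,000 = 40.9%, over the 40% base limit.
Reserves: 18,530 ÷ 1,765 = 10.5 months (meets 4-month minimum)
Employment 31 ≥ 6 months
40.9% falls in the override range (40%–45%), so the compensating-factor test applies.
Reserves 10.5 ≥ 6 months; credit score 819 ≥ 740.
Both compensating conditions met → exception applies.

Approved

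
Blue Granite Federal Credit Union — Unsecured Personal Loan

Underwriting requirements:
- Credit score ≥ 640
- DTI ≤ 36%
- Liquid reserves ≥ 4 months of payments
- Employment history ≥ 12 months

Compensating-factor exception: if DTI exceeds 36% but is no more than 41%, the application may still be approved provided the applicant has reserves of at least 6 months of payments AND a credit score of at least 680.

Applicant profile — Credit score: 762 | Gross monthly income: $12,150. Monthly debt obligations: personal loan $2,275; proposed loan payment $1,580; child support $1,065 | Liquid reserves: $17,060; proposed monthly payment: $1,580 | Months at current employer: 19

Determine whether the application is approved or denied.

Credit score 762 ≥ 640 (meets base)
Total debts = (2,275 + 1,580 + 1,065) = 4,920. DTI = 4,920/12,150 = 40.5% > 36% — standard DTI limit exceeded.
Reserves: 17,060 ÷ 1,580 = 10.8 months (meets 4-month minimum)
Employment 19 ≥ 12 months
40.5% falls in the override range (36%–41%), so the compensating-factor test applies.
Override check — reserves: 10.8 mo (ok); score: 762 (ok).
Both compensating conditions met → exception applies.

Approved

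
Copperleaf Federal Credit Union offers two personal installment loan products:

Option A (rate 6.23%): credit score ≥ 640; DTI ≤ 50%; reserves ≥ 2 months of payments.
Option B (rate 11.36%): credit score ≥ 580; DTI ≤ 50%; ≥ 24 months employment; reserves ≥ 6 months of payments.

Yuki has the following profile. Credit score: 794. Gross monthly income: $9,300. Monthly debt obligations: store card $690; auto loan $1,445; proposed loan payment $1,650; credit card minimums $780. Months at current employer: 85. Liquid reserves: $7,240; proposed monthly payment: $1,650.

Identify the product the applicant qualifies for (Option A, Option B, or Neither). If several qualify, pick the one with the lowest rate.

Total debts = (690 + 1,445 + 1,650 + 780) = 4,565; DTI = 4,565/9,300 = 49.1%.
Reserves = 7,240/1,650 = 4.4 months.
Option A: score 794 ≥ 640; DTI 49.1% ≤ 50%; reserves 4.4 ≥ 2 mo → qualifies.
Option B: score 794 ≥ 580; DTI 49.1% ≤ 50%; employment 85 ≥ 24 mo; reserves 4.4 < 6 mo → does not qualify.

Option A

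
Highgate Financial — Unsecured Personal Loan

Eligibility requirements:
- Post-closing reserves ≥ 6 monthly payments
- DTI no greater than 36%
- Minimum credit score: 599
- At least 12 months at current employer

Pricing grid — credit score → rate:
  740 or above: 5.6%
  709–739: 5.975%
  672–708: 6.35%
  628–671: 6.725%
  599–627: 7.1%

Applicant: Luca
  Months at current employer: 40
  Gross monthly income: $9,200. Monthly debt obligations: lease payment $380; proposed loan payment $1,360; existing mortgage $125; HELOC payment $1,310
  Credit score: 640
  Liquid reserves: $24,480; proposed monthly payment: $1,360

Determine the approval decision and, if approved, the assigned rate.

Approved at 6.725%

Credit score 640 ≥ 599 (meets minimum)
Total monthly debts = (380 + 1,360 + 125 + 1,310) = 3,175. DTI = 3,175/9,200 = 34.5% ≤ 36%
Employment 40 ≥ 12 months
Liquid reserves cover 24,480/1,360 = 18.0 months — ≥ 6 required
All requirements met. Score 640 falls in the 628–671 tier → 6.725%.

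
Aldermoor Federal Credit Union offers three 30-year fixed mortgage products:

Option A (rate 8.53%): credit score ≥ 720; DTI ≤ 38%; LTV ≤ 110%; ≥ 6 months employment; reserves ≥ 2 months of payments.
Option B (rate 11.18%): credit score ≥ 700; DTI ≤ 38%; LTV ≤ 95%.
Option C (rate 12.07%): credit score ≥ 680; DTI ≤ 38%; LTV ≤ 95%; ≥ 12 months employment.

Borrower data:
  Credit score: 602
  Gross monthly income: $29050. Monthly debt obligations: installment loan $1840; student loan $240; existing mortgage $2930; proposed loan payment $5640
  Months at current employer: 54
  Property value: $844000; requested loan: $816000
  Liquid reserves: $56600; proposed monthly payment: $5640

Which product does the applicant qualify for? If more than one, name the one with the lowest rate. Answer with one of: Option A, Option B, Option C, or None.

Total debts = (1,840 + 240 + 2,930 + 5,640) = 10,650; DTI = 10,650/29,050 = 36.7%.
LTV = 816,000/844,000 = 96.7%.
Reserves = 56,600/5,640 = 10.0 months.
Option A: score 602 < 720; DTI 36.7% ≤ 38%; LTV 96.7% ≤ 110%; employment 54 ≥ 6 mo; reserves 10.0 ≥ 2 mo → does not qualify.
Option B: score 602 < 700; DTI 36.7% ≤ 38%; LTV 96.7% > 95% → does not qualify.
Option C: score 602 < 680; DTI 36.7% ≤ 38%; LTV 96.7% > 95%; employment 54 ≥ 12 mo → does not qualify.

None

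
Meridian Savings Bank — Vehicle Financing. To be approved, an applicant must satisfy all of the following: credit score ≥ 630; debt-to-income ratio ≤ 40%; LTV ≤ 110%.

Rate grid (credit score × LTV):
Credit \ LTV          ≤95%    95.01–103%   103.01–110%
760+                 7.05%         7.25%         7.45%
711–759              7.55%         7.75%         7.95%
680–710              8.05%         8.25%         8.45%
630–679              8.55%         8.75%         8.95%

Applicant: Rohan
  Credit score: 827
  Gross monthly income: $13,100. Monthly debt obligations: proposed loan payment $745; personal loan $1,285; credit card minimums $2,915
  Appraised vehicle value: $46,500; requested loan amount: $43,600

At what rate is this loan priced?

Credit score 827 ≥ 630; Total monthly debts = (745 + 1,285 + 2,915) = 4,945. DTI: 4,945 ÷ 13,100 = 37.7%, within the 40% cap
LTV: 43,600 ÷ 46,500 = 93.8%, within 110% cap
Credit 827 → row 760+; LTV 93.8% → column ≤95%. Grid cell → 7.05%.

7.05%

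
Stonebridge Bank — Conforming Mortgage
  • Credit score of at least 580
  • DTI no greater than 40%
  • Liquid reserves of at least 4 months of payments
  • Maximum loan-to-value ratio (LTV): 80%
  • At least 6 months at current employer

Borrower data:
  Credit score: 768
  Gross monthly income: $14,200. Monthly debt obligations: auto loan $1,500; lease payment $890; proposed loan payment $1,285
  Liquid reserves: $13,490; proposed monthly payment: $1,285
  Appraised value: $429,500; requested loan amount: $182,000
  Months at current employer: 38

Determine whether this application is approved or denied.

Credit score 768 ≥ 580 (meets)
Total monthly debts = (1,500 + 890 + 1,285) = 3,675. DTI: 3,675 ÷ 14,200 = 25.9%, within the 40% cap
Reserves = 13,490/1,285 = 10.5 months ≥ 4
LTV: 182,000 ÷ 429,500 = 42.4%, within 80% cap
Employment 38 ≥ 6 months
All criteria satisfied.

Approved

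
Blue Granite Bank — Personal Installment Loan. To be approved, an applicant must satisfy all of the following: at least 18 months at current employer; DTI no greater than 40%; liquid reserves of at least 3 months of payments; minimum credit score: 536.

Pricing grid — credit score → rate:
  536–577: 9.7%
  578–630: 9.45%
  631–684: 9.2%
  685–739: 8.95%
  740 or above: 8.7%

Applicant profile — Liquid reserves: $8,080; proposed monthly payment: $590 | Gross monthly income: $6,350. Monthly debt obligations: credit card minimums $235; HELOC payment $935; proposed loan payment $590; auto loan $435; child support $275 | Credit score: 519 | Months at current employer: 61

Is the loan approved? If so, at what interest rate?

Credit score 519 < 536 (below minimum)
Reserves = 8,080/590 = 13.7 months ≥ 3
Total monthly debts = (235 + 935 + 590 + 435 + 275) = 2,470. DTI: 2,470 ÷ 6,350 = 38.9%, within the 40% cap
Employment 61 ≥ 18 months
Not all requirements met → denied.

Denied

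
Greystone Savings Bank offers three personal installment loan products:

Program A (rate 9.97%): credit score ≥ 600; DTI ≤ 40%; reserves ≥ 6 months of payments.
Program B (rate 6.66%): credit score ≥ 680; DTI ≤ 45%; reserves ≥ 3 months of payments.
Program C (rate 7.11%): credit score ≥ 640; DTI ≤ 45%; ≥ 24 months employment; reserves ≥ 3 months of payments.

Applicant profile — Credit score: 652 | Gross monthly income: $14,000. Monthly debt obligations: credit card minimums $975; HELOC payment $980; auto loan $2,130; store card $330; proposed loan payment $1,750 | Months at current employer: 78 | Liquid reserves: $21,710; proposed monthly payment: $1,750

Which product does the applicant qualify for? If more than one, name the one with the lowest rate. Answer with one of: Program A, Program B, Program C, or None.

Total debts = (975 + 980 + 2,130 + 330 + 1,750) = 6,165; DTI = 6,165/14,000 = 44%.
Reserves = 21,710/1,750 = 12.4 months.
Program A: score 652 ≥ 600; DTI 44% > 40%; reserves 12.4 ≥ 6 mo → does not qualify.
Program B: score 652 < 680; DTI 44% ≤ 45%; reserves 12.4 ≥ 3 mo → does not qualify.
Program C: score 652 ≥ 640; DTI 44% ≤ 45%; employment 78 ≥ 24 mo; reserves 12.4 ≥ 3 mo → qualifies.

Program C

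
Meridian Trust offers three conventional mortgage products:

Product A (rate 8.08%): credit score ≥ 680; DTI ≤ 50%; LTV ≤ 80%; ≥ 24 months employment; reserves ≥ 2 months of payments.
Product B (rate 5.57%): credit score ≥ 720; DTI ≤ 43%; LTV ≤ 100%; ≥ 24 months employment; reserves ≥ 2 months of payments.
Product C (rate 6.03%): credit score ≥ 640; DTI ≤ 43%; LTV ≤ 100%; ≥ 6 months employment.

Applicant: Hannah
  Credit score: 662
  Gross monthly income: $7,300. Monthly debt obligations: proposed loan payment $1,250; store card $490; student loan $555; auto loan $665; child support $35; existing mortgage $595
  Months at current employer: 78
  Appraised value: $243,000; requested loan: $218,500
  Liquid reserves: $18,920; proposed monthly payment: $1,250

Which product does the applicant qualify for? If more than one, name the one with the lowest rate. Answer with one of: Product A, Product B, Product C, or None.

Total debts = (1,250 + 490 + 555 + 665 + 35 + 595) = 3,590; DTI = 3,590/7,300 = 49.2%.
LTV = 218,500/243,000 = 89.9%.
Reserves = 18,920/1,250 = 15.1 months.
Product A: score 662 < 680; DTI 49.2% ≤ 50%; LTV 89.9% > 80%; employment 78 ≥ 24 mo; reserves 15.1 ≥ 2 mo → does not qualify.
Product B: score 662 < 720; DTI 49.2% > 43%; LTV 89.9% ≤ 100%; employment 78 ≥ 24 mo; reserves 15.1 ≥ 2 mo → does not qualify.
Product C: score 662 ≥ 640; DTI 49.2% > 43%; LTV 89.9% ≤ 100%; employment 78 ≥ 6 mo → does not qualify.

None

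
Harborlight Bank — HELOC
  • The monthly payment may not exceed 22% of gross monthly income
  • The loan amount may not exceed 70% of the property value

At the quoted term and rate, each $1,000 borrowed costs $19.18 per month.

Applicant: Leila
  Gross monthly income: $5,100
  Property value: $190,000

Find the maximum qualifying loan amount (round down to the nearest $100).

Payment cap: 22% × $5,100 = $1,122/month.
At $19.18 per $1,000, that supports 1,122/19.18 × 1,000 ≈ $58,498 → $58,400.
LTV cap: 70% × $190,000 = $133,000 → $133,000.
Binding constraint: payment-to-income.

$58,400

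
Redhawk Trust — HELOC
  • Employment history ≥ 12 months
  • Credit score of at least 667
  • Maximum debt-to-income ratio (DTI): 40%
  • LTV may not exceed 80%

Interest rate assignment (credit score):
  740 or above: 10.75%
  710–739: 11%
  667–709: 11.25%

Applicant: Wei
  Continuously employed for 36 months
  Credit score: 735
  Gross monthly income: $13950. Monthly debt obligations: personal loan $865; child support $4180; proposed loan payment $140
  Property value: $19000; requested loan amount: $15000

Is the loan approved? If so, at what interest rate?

Credit score 735 ≥ 667 (meets minimum)
Loan-to-value = 15,000/19,000 = 78.9% — pass (80% max)
Employment 36 ≥ 12 months
Total monthly debts = (865 + 4,180 + 140) = 5,185. Debt-to-income = 5,185/13,950 = 37.2% — meets 40% limit
All requirements met. Score 735 falls in the 710–739 tier → 11%.

Approved at 11%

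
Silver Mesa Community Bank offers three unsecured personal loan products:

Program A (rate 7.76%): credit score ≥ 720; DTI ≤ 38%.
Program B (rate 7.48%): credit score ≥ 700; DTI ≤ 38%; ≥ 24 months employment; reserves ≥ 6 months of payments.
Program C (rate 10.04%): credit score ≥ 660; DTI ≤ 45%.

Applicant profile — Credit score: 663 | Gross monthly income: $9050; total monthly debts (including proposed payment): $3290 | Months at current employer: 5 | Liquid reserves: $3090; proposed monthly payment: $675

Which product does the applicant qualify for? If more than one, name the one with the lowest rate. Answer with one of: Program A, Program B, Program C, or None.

Program C

DTI = 3,290/9,050 = 36.4%.
Reserves = 3,090/675 = 4.6 months.
Program A: score 663 < 720; DTI 36.4% ≤ 38% → does not qualify.
Program B: score 663 < 700; DTI 36.4% ≤ 38%; employment 5 < 24 mo; reserves 4.6 < 6 mo → does not qualify.
Program C: score 663 ≥ 660; DTI 36.4% ≤ 45% → qualifies.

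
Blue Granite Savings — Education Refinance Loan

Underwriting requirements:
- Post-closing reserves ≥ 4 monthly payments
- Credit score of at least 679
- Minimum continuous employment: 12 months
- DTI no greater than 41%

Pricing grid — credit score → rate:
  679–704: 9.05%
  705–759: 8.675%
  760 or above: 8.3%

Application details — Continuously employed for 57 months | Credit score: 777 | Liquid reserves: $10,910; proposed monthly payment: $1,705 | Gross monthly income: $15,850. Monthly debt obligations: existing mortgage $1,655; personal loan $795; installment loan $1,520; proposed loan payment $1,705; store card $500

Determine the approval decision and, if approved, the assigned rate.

Approved at 8.3%

Credit score 777 ≥ 679 (meets minimum)
Liquid reserves cover 10,910/1,705 = 6.4 months — ≥ 4 required
Total monthly debts = (1,655 + 795 + 1,520 + 1,705 + 500) = 6,175. Debt-to-income = 6,175/15,850 = 39% — meets 41% limit
Employment 57 ≥ 12 months
All requirements met. Score 777 falls in the 760 or above tier → 8.3%.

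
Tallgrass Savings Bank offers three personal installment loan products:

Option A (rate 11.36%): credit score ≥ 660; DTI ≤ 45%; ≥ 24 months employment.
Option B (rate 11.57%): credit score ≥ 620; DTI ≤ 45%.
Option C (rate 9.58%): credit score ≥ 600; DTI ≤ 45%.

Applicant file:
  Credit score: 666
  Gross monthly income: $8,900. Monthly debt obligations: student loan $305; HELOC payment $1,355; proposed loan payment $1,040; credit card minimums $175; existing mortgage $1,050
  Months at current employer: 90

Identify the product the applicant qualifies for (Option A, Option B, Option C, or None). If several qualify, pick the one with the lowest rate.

Option C

Total debts = (305 + 1,355 + 1,040 + 175 + 1,050) = 3,925; DTI = 3,925/8,900 = 44.1%.
Option A: score 666 ≥ 660; DTI 44.1% ≤ 45%; employment 90 ≥ 24 mo → qualifies.
Option B: score 666 ≥ 620; DTI 44.1% ≤ 45% → qualifies.
Option C: score 666 ≥ 600; DTI 44.1% ≤ 45% → qualifies.
Qualifying: Option A, Option B, Option C. Lowest rate is 9.58% → Option C.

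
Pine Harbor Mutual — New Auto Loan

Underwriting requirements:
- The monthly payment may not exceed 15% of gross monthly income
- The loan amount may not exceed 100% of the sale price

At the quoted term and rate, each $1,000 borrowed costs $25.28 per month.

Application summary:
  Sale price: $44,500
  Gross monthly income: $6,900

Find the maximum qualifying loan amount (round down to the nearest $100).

Payment cap: 15% × $6,900 = $1,035/month.
At $25.28 per $1,000, that supports 1,035/25.28 × 1,000 ≈ $40,941 → $40,900.
LTV cap: 100% × $44,500 = $44,500 → $44,500.
Binding constraint: payment-to-income.

$40,900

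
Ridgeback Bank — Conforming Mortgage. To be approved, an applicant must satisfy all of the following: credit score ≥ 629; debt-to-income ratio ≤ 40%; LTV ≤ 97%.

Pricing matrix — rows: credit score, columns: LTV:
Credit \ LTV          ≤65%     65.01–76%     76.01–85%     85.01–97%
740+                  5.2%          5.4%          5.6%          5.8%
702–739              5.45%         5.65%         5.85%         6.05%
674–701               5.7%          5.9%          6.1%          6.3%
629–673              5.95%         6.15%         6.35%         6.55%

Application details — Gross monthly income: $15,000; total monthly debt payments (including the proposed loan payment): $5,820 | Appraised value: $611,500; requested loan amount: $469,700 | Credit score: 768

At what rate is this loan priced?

5.6%

Credit score 768 ≥ 629; DTI = 5,820/15,000 = 38.8% ≤ 40%
Loan-to-value = 469,700/611,500 = 76.8% — pass (97% max)
Row: 768 falls in 740+. Column: 76.8% falls in 76.01–85%. Rate = 5.6%.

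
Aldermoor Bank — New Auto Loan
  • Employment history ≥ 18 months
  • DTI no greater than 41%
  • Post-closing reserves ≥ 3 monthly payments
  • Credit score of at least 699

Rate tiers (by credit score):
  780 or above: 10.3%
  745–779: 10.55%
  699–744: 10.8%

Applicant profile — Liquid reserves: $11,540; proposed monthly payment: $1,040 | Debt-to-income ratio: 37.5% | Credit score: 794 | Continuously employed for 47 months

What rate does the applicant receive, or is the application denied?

Approved at 10.3%

Credit score 794 ≥ 699 (meets minimum)
Employment 47 ≥ 18 months
DTI 37.5% is within the 41% limit
Reserves: 11,540 ÷ 1,040 = 11.1 months (meets 3-month minimum)
All requirements met. Score 794 falls in the 780 or above tier → 10.3%.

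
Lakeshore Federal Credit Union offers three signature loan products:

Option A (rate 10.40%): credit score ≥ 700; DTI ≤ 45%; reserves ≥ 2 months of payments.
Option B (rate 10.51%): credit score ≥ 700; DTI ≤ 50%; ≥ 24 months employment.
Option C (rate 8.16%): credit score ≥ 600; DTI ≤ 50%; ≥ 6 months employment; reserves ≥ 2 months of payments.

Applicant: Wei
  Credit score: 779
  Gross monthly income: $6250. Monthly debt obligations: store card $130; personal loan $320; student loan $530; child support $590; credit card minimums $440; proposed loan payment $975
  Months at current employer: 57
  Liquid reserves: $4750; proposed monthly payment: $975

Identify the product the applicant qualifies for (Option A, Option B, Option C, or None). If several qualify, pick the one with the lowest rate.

Option C

Total debts = (130 + 320 + 530 + 590 + 440 + 975) = 2,985; DTI = 2,985/6,250 = 47.8%.
Reserves = 4,750/975 = 4.9 months.
Option A: score 779 ≥ 700; DTI 47.8% > 45%; reserves 4.9 ≥ 2 mo → does not qualify.
Option B: score 779 ≥ 700; DTI 47.8% ≤ 50%; employment 57 ≥ 24 mo → qualifies.
Option C: score 779 ≥ 600; DTI 47.8% ≤ 50%; employment 57 ≥ 6 mo; reserves 4.9 ≥ 2 mo → qualifies.
Qualifying: Option B, Option C. Lowest rate is 8.16% → Option C.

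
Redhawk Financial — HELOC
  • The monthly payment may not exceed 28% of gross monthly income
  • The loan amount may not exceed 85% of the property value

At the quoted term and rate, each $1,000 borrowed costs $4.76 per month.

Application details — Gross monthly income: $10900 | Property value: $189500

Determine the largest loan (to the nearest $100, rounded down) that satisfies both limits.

$161,000

Payment cap: 28% × $10,900 = $3,052/month.
At $4.76 per $1,000, that supports 3,052/4.76 × 1,000 ≈ $641,176 → $641,100.
LTV cap: 85% × $189,500 = $161,075 → $161,000.
Binding constraint: loan-to-value.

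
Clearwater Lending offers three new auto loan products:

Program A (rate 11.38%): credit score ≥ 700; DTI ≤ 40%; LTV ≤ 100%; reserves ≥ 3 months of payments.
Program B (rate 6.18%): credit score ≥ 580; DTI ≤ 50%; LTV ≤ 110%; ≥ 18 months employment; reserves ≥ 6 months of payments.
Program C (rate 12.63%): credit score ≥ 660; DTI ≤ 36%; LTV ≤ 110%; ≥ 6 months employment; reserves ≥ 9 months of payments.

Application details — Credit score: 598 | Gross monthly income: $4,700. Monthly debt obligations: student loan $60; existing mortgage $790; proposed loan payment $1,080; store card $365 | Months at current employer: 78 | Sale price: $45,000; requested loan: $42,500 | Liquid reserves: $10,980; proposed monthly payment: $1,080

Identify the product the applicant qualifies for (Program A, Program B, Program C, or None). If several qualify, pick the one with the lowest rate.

Program B

Total debts = (60 + 790 + 1,080 + 365) = 2,295; DTI = 2,295/4,700 = 48.8%.
LTV = 42,500/45,000 = 94.4%.
Reserves = 10,980/1,080 = 10.2 months.
Program A: score 598 < 700; DTI 48.8% > 40%; LTV 94.4% ≤ 100%; reserves 10.2 ≥ 3 mo → does not qualify.
Program B: score 598 ≥ 580; DTI 48.8% ≤ 50%; LTV 94.4% ≤ 110%; employment 78 ≥ 18 mo; reserves 10.2 ≥ 6 mo → qualifies.
Program C: score 598 < 660; DTI 48.8% > 36%; LTV 94.4% ≤ 110%; employment 78 ≥ 6 mo; reserves 10.2 ≥ 9 mo → does not qualify.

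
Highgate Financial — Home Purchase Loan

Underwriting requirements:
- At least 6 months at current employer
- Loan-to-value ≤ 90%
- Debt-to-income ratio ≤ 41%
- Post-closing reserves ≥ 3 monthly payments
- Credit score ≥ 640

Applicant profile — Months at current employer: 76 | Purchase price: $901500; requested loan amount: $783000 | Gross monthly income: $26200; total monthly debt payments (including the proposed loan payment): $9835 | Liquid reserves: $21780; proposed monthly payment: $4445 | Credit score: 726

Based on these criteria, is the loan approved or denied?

Employment 76 ≥ 6 months
Loan-to-value = 783,000/901,500 = 86.9% — pass (90% max)
DTI = 9,835/26,200 = 37.5% ≤ 41%
Liquid reserves cover 21,780/4,445 = 4.9 months — ≥ 3 required
Credit score 726 ≥ 640 (meets)
All criteria satisfied.

Approved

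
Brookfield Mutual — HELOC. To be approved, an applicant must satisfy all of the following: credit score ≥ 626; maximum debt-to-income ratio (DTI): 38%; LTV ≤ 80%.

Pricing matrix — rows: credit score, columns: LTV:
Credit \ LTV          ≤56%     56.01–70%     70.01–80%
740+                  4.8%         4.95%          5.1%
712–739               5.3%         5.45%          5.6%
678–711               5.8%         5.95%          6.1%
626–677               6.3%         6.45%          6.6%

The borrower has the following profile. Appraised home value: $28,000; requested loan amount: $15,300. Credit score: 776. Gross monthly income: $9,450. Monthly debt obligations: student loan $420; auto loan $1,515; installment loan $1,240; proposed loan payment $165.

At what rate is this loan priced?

4.8%

Credit score 776 ≥ 626; Total monthly debts = (420 + 1,515 + 1,240 + 165) = 3,340. DTI = 3,340/9,450 = 35.3% ≤ 38%
LTV = 15,300/28,000 = 54.6% ≤ 80%
Row: 776 falls in 740+. Column: 54.6% falls in ≤56%. Rate = 4.8%.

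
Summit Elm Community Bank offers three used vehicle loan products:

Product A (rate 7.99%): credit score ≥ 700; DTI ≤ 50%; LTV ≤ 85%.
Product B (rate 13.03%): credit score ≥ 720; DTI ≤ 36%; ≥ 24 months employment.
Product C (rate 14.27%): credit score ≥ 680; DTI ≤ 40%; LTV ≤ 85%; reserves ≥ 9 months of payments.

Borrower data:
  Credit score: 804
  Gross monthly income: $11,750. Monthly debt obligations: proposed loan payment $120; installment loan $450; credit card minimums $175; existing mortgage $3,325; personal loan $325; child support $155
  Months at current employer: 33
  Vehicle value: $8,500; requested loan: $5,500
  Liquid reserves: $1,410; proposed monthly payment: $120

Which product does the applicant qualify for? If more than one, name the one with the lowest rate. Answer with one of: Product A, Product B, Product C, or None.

Total debts = (120 + 450 + 175 + 3,325 + 325 + 155) = 4,550; DTI = 4,550/11,750 = 38.7%.
LTV = 5,500/8,500 = 64.7%.
Reserves = 1,410/120 = 11.8 months.
Product A: score 804 ≥ 700; DTI 38.7% ≤ 50%; LTV 64.7% ≤ 85% → qualifies.
Product B: score 804 ≥ 720; DTI 38.7% > 36%; employment 33 ≥ 24 mo → does not qualify.
Product C: score 804 ≥ 680; DTI 38.7% ≤ 40%; LTV 64.7% ≤ 85%; reserves 11.8 ≥ 9 mo → qualifies.
Qualifying: Product A, Product C. Lowest rate is 7.99% → Product A.

Product A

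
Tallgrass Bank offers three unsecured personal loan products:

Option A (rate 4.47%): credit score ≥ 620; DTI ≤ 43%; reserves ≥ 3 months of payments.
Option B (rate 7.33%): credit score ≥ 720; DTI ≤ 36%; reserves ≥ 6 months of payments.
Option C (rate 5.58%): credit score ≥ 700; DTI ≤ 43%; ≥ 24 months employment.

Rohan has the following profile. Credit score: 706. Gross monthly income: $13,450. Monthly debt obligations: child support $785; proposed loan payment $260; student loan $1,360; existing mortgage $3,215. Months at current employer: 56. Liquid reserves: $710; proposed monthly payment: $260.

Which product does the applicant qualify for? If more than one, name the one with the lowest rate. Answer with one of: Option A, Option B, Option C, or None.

Option C

Total debts = (785 + 260 + 1,360 + 3,215) = 5,620; DTI = 5,620/13,450 = 41.8%.
Reserves = 710/260 = 2.7 months.
Option A: score 706 ≥ 620; DTI 41.8% ≤ 43%; reserves 2.7 < 3 mo → does not qualify.
Option B: score 706 < 720; DTI 41.8% > 36%; reserves 2.7 < 6 mo → does not qualify.
Option C: score 706 ≥ 700; DTI 41.8% ≤ 43%; employment 56 ≥ 24 mo → qualifies.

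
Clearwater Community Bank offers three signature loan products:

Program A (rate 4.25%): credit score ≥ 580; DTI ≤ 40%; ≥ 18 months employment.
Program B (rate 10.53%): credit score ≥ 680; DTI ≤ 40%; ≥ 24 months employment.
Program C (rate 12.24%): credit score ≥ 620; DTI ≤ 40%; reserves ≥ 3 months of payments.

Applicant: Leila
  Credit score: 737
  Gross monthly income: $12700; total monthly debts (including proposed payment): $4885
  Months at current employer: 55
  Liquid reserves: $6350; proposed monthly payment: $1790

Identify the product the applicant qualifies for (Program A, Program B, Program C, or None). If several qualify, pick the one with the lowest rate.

DTI = 4,885/12,700 = 38.5%.
Reserves = 6,350/1,790 = 3.5 months.
Program A: score 737 ≥ 580; DTI 38.5% ≤ 40%; employment 55 ≥ 18 mo → qualifies.
Program B: score 737 ≥ 680; DTI 38.5% ≤ 40%; employment 55 ≥ 24 mo → qualifies.
Program C: score 737 ≥ 620; DTI 38.5% ≤ 40%; reserves 3.5 ≥ 3 mo → qualifies.
Qualifying: Program A, Program B, Program C. Lowest rate is 4.25% → Program A.

Program A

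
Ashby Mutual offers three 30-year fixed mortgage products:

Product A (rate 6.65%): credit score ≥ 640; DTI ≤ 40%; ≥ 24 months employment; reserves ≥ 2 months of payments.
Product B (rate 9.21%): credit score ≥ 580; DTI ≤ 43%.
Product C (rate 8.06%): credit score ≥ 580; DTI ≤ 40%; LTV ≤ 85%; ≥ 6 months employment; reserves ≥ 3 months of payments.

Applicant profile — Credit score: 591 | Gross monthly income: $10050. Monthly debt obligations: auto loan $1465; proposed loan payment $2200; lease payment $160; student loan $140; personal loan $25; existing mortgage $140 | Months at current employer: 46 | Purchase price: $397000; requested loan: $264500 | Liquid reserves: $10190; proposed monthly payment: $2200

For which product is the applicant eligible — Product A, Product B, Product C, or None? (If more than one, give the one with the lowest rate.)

Total debts = (1,465 + 2,200 + 160 + 140 + 25 + 140) = 4,130; DTI = 4,130/10,050 = 41.1%.
LTV = 264,500/397,000 = 66.6%.
Reserves = 10,190/2,200 = 4.6 months.
Product A: score 591 < 640; DTI 41.1% > 40%; employment 46 ≥ 24 mo; reserves 4.6 ≥ 2 mo → does not qualify.
Product B: score 591 ≥ 580; DTI 41.1% ≤ 43% → qualifies.
Product C: score 591 ≥ 580; DTI 41.1% > 40%; LTV 66.6% ≤ 85%; employment 46 ≥ 6 mo; reserves 4.6 ≥ 3 mo → does not qualify.

Product B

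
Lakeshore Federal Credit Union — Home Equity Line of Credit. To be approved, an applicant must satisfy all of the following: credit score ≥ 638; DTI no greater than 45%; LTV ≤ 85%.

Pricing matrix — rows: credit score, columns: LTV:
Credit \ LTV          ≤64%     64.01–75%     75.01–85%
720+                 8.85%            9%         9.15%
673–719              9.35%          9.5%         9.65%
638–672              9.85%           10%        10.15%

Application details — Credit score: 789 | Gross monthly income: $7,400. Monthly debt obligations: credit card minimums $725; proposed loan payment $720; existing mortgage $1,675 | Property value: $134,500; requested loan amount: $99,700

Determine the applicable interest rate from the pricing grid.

Credit score 789 ≥ 638; Total monthly debts = (725 + 720 + 1,675) = 3,120. DTI: 3,120 ÷ 7,400 = 42.2%, within the 45% cap
LTV = 99,700/134,500 = 74.1% ≤ 85%
Credit 789 → row 720+; LTV 74.1% → column 64.01–75%. Grid cell → 9%.

9%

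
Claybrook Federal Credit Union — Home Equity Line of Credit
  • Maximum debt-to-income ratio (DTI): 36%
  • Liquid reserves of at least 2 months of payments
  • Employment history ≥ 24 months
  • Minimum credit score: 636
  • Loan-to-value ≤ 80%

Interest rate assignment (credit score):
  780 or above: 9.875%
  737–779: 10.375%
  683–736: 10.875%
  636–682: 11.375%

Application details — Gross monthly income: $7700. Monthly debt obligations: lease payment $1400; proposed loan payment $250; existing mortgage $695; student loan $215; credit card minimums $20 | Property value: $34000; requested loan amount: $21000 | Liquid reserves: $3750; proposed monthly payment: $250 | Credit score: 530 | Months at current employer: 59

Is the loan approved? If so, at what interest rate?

Denied

Credit score 530 < 636 (below minimum)
Total monthly debts = (1,400 + 250 + 695 + 215 + 20) = 2,580. DTI = 2,580/7,700 = 33.5% ≤ 36%
Employment 59 ≥ 24 months
Reserves = 3,750/250 = 15.0 months ≥ 2
LTV = 21,000/34,000 = 61.8% ≤ 80%
Not all requirements met → denied.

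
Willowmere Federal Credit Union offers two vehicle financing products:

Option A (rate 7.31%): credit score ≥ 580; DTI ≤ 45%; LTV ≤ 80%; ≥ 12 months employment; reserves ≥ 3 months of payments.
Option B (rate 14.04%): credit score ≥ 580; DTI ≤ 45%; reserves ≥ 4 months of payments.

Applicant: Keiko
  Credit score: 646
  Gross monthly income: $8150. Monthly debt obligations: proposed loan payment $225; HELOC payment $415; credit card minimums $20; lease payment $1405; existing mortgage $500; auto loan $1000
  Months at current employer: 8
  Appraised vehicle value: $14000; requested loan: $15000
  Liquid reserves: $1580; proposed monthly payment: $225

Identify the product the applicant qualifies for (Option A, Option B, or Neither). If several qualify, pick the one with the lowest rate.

Total debts = (225 + 415 + 20 + 1,405 + 500 + 1,000) = 3,565; DTI = 3,565/8,150 = 43.7%.
LTV = 15,000/14,000 = 107.1%.
Reserves = 1,580/225 = 7.0 months.
Option A: score 646 ≥ 580; DTI 43.7% ≤ 45%; LTV 107.1% > 80%; employment 8 < 12 mo; reserves 7.0 ≥ 3 mo → does not qualify.
Option B: score 646 ≥ 580; DTI 43.7% ≤ 45%; reserves 7.0 ≥ 4 mo → qualifies.

Option B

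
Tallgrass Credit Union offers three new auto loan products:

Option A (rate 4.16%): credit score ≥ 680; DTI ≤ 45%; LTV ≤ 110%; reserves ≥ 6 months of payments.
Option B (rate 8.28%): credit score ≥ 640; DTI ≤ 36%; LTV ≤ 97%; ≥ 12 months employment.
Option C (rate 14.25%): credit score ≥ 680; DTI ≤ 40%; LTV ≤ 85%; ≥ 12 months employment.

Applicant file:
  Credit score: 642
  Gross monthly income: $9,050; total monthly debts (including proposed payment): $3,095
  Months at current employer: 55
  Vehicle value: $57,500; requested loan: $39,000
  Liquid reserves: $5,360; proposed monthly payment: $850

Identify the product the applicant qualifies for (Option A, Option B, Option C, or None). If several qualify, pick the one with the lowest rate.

DTI = 3,095/9,050 = 34.2%.
LTV = 39,000/57,500 = 67.8%.
Reserves = 5,360/850 = 6.3 months.
Option A: score 642 < 680; DTI 34.2% ≤ 45%; LTV 67.8% ≤ 110%; reserves 6.3 ≥ 6 mo → does not qualify.
Option B: score 642 ≥ 640; DTI 34.2% ≤ 36%; LTV 67.8% ≤ 97%; employment 55 ≥ 12 mo → qualifies.
Option C: score 642 < 680; DTI 34.2% ≤ 40%; LTV 67.8% ≤ 85%; employment 55 ≥ 12 mo → does not qualify.

Option B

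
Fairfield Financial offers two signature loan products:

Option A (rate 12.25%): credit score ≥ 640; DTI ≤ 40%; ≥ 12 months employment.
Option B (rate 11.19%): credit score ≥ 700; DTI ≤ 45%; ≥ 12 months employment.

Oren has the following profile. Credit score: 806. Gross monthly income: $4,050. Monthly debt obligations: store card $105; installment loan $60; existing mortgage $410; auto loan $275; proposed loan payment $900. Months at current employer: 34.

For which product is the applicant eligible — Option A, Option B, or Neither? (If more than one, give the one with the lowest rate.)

Option B

Total debts = (105 + 60 + 410 + 275 + 900) = 1,750; DTI = 1,750/4,050 = 43.2%.
Option A: score 806 ≥ 640; DTI 43.2% > 40%; employment 34 ≥ 12 mo → does not qualify.
Option B: score 806 ≥ 700; DTI 43.2% ≤ 45%; employment 34 ≥ 12 mo → qualifies.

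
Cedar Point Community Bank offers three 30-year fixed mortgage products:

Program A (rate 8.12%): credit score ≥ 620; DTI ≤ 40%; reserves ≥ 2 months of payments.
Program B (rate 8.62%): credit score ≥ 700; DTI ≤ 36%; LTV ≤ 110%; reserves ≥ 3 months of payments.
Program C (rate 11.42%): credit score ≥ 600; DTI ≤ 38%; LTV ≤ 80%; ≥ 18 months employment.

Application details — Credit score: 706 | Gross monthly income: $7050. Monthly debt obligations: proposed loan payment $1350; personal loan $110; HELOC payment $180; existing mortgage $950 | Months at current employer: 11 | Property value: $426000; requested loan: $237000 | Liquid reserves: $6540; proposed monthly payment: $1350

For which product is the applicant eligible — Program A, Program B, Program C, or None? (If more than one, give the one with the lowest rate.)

Program A

Total debts = (1,350 + 110 + 180 + 950) = 2,590; DTI = 2,590/7,050 = 36.7%.
LTV = 237,000/426,000 = 55.6%.
Reserves = 6,540/1,350 = 4.8 months.
Program A: score 706 ≥ 620; DTI 36.7% ≤ 40%; reserves 4.8 ≥ 2 mo → qualifies.
Program B: score 706 ≥ 700; DTI 36.7% > 36%; LTV 55.6% ≤ 110%; reserves 4.8 ≥ 3 mo → does not qualify.
Program C: score 706 ≥ 600; DTI 36.7% ≤ 38%; LTV 55.6% ≤ 80%; employment 11 < 18 mo → does not qualify.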